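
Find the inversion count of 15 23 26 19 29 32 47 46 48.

Count, for each position, how many later elements it exceeds:
15 → none → 0
23 → 19 → 1
26 → 19 → 1
19 → none → 0
29 → none → 0
32 → none → 0
47 → 46 → 1
46 → none → 0
48 → none → 0
Sum: 0 + 1 + 1 + 0 + 0 + 0 + 1 + 0 + 0 = 3

3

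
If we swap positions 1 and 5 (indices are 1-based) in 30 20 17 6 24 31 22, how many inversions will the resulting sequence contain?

9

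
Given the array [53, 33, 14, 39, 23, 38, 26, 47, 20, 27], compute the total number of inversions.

Count, for each position, how many later elements it exceeds:
53: 9
33: 5
14: 0
39: 5
23: 1
38: 3
26: 1
47: 2
20: 0
27: 0
Sum: 9 + 5 + 0 + 5 + 1 + 3 + 1 + 2 + 0 + 0 = 26

Inversions: 26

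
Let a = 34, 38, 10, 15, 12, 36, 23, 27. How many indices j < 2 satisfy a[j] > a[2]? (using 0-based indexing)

2

The element at index 2 is 10.
Elements before it: 34, 38
Those larger than 10: 34, 38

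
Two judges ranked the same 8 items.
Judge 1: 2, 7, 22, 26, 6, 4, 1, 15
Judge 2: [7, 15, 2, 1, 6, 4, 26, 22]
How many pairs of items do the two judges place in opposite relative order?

16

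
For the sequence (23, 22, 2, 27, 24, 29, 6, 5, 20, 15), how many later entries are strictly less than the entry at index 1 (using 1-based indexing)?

The element at index 1 is 23.
Elements after it: 22, 2, 27, 24, 29, 6, 5, 20, 15
Those smaller than 23: 22, 2, 6, 5, 20, 15

6 such elements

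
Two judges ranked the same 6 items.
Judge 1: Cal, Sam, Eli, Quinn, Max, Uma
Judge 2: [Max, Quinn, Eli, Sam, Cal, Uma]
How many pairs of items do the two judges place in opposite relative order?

Assign each item its position (1..6) in the first ordering, then rewrite the second ordering as that position sequence:
positions: Cal→1, Sam→2, Eli→3, Quinn→4, Max→5, Uma→6
second ordering as positions: [5, 4, 3, 2, 1, 6]
Discordant pairs = inversions in this position sequence.
5: 4, 3, 2, 1 → 4
4: 3, 2, 1 → 3
3: 2, 1 → 2
2: 1 → 1
1: 0
6: 0
Total: 4 + 3 + 2 + 1 + 0 + 0 = 10

10 discordant pairs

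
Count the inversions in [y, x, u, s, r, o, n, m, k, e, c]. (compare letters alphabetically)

55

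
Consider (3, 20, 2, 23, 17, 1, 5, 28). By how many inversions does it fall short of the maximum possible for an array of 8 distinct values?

Maximum inversions for 8 distinct elements is C(8, 2) = 8·7/2 = 28.
Current inversions — for each element, count later smaller elements:
3: 2
20: 4
2: 1
23: 3
17: 2
1: 0
5: 0
28: 0
Current total: 2 + 4 + 1 + 3 + 2 + 0 + 0 + 0 = 12
Shortfall: 28 − 12 = 16

16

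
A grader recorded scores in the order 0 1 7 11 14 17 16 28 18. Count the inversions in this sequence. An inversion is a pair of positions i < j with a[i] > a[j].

2 inversions

Count, for each position, how many later elements it exceeds:
0 → none → 0
1 → none → 0
7 → none → 0
11 → none → 0
14 → none → 0
17 → 16 → 1
16 → none → 0
28 → 18 → 1
18 → none → 0
Sum: 0 + 0 + 0 + 0 + 0 + 1 + 0 + 1 + 0 = 2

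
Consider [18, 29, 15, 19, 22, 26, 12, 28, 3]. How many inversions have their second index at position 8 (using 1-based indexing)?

1

The element at index 8 is 28.
Elements before it: 18, 29, 15, 19, 22, 26, 12
Those larger than 28: 29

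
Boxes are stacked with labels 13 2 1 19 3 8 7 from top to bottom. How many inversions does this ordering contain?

10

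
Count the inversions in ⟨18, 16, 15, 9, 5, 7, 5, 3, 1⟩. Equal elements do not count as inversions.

34 inversions

Count, for each position, how many later elements it exceeds:
18: 8
16: 7
15: 6
9: 5
5: 2
7: 3
5: 2
3: 1
1: 0
Sum: 8 + 7 + 6 + 5 + 2 + 3 + 2 + 1 + 0 = 34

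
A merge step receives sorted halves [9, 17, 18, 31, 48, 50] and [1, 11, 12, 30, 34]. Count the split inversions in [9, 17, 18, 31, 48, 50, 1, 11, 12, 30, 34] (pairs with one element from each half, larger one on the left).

There are 21 cross-inversions.

For each element r of the right run, count left-run elements greater than r:
r = 1: 9, 17, 18, 31, 48, 50 → 6
r = 11: 17, 18, 31, 48, 50 → 5
r = 12: 17, 18, 31, 48, 50 → 5
r = 30: 31, 48, 50 → 3
r = 34: 48, 50 → 2
Cross-inversions: 6 + 5 + 5 + 3 + 2 = 21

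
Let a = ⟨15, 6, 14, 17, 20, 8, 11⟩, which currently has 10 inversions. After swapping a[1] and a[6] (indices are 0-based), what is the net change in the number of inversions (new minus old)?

Positions 1 and 6 hold 6 and 11; after swapping, the array is [15, 11, 14, 17, 20, 8, 6].
Sweep left to right; for each value list the smaller values that follow it:
15 → 11, 14, 8, 6 → 4
11 → 8, 6 → 2
14 → 8, 6 → 2
17 → 8, 6 → 2
20 → 8, 6 → 2
8 → 6 → 1
6 → none → 0
Sum: 4 + 2 + 2 + 2 + 2 + 1 + 0 = 13
Change: 13 − 10 = +3

+3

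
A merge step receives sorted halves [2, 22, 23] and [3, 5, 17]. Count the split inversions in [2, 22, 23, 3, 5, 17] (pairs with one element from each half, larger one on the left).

6

For each element r of the right run, count left-run elements greater than r:
r = 3: 22, 23 → 2
r = 5: 22, 23 → 2
r = 17: 22, 23 → 2
Cross-inversions: 2 + 2 + 2 = 6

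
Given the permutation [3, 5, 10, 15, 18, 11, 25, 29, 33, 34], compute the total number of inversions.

Out-of-order pairs: 2

For each element, count later entries that are smaller:
3 → none → 0
5 → none → 0
10 → none → 0
15 → 11 → 1
18 → 11 → 1
11 → none → 0
25 → none → 0
29 → none → 0
33 → none → 0
34 → none → 0
Sum: 0 + 0 + 0 + 1 + 1 + 0 + 0 + 0 + 0 + 0 = 2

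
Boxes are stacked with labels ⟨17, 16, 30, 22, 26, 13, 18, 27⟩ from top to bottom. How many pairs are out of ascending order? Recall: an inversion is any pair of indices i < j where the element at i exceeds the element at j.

12 out-of-order pairs

For each element, count later entries that are smaller:
17 → 16, 13 → 2
16 → 13 → 1
30 → 22, 26, 13, 18, 27 → 5
22 → 13, 18 → 2
26 → 13, 18 → 2
13 → none → 0
18 → none → 0
27 → none → 0
Sum: 2 + 1 + 5 + 2 + 2 + 0 + 0 + 0 = 12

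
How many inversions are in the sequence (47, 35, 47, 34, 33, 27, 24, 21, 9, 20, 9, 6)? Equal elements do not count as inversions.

62

For each element, count later entries that are smaller:
47 → 35, 34, 33, 27, 24, 21, 9, 20, 9, 6 → 10
35 → 34, 33, 27, 24, 21, 9, 20, 9, 6 → 9
47 → 34, 33, 27, 24, 21, 9, 20, 9, 6 → 9
34 → 33, 27, 24, 21, 9, 20, 9, 6 → 8
33 → 27, 24, 21, 9, 20, 9, 6 → 7
27 → 24, 21, 9, 20, 9, 6 → 6
24 → 21, 9, 20, 9, 6 → 5
21 → 9, 20, 9, 6 → 4
9 → 6 → 1
20 → 9, 6 → 2
9 → 6 → 1
6 → none → 0
Sum: 10 + 9 + 9 + 8 + 7 + 6 + 5 + 4 + 1 + 2 + 1 + 0 = 62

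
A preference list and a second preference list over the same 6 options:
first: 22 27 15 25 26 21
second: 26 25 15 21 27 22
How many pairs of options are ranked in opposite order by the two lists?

12 pairs

Assign each item its position (1..6) in the first ordering, then rewrite the second ordering as that position sequence:
positions: 22→1, 27→2, 15→3, 25→4, 26→5, 21→6
second ordering as positions: [5, 4, 3, 6, 2, 1]
Discordant pairs = inversions in this position sequence.
5: 4, 3, 2, 1 → 4
4: 3, 2, 1 → 3
3: 2, 1 → 2
6: 2, 1 → 2
2: 1 → 1
1: 0
Total: 4 + 3 + 2 + 2 + 1 + 0 = 12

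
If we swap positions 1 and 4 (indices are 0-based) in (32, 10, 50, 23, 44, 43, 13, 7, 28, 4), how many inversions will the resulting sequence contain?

Positions 1 and 4 hold 10 and 44; after swapping, the array is [32, 44, 50, 23, 10, 43, 13, 7, 28, 4].
Sweep left to right; for each value list the smaller values that follow it:
32: 6
44: 7
50: 7
23: 4
10: 2
43: 4
13: 2
7: 1
28: 1
4: 0
Sum: 6 + 7 + 7 + 4 + 2 + 4 + 2 + 1 + 1 + 0 = 34

34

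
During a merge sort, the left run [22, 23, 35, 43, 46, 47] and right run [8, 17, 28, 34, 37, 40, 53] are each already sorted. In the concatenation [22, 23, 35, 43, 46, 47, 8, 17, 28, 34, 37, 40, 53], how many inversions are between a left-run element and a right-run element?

26

Take each right-half value and tally the left-half values above it:
r = 8: 22, 23, 35, 43, 46, 47 → 6
r = 17: 22, 23, 35, 43, 46, 47 → 6
r = 28: 35, 43, 46, 47 → 4
r = 34: 35, 43, 46, 47 → 4
r = 37: 43, 46, 47 → 3
r = 40: 43, 46, 47 → 3
r = 53: none → 0
Cross-inversions: 6 + 6 + 4 + 4 + 3 + 3 + 0 = 26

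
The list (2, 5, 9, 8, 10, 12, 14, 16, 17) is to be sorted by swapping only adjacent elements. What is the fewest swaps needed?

The minimum number of adjacent swaps to sort an array equals its inversion count, since every such swap removes exactly one inversion.
Count inversions — for each element, later elements that are smaller:
2: none → 0
5: none → 0
9: 8 → 1
8: none → 0
10: none → 0
12: none → 0
14: none → 0
16: none → 0
17: none → 0
Total inversions: 0 + 0 + 1 + 0 + 0 + 0 + 0 + 0 + 0 = 1

1 swap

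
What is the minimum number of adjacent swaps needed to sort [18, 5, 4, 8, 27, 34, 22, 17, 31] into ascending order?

The minimum number of adjacent swaps to sort an array equals its inversion count, since every such swap removes exactly one inversion.
Count inversions — for each element, later elements that are smaller:
18: 5, 4, 8, 17 → 4
5: 4 → 1
4: none → 0
8: none → 0
27: 22, 17 → 2
34: 22, 17, 31 → 3
22: 17 → 1
17: none → 0
31: none → 0
Total inversions: 4 + 1 + 0 + 0 + 2 + 3 + 1 + 0 + 0 = 11

11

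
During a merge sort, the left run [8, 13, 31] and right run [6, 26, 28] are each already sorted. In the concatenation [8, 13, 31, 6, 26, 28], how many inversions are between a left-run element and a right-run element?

Cross-inversions: 5

For each element r of the right run, count left-run elements greater than r:
r = 6: 8, 13, 31 → 3
r = 26: 31 → 1
r = 28: 31 → 1
Cross-inversions: 3 + 1 + 1 = 5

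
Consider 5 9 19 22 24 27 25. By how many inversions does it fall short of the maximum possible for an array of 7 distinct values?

Maximum inversions for 7 distinct elements is C(7, 2) = 7·6/2 = 21.
Current inversions — for each element, count later smaller elements:
5: 0
9: 0
19: 0
22: 0
24: 0
27: 1
25: 0
Current total: 0 + 0 + 0 + 0 + 0 + 1 + 0 = 1
Shortfall: 21 − 1 = 20

20 inversions short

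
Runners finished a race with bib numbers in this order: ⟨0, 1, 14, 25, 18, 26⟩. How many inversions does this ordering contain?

Element-by-element contributions:
0 → none → 0
1 → none → 0
14 → none → 0
25 → 18 → 1
18 → none → 0
26 → none → 0
Sum: 0 + 0 + 0 + 1 + 0 + 0 = 1

Out-of-order pairs: 1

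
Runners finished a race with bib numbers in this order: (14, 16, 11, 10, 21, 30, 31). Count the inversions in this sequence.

5 inversions

Element-by-element contributions:
14: 2
16: 2
11: 1
10: 0
21: 0
30: 0
31: 0
Sum: 2 + 2 + 1 + 0 + 0 + 0 + 0 = 5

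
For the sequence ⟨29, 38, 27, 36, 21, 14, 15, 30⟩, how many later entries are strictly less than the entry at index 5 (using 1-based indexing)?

2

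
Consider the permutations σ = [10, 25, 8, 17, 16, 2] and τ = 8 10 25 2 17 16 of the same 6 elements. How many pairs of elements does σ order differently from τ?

Assign each item its position (1..6) in the first ordering, then rewrite the second ordering as that position sequence:
positions: 10→1, 25→2, 8→3, 17→4, 16→5, 2→6
second ordering as positions: [3, 1, 2, 6, 4, 5]
Discordant pairs = inversions in this position sequence.
3: 1, 2 → 2
1: 0
2: 0
6: 4, 5 → 2
4: 0
5: 0
Total: 2 + 0 + 0 + 2 + 0 + 0 = 4

Discordant pairs: 4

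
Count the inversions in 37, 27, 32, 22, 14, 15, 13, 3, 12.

Count, for each position, how many later elements it exceeds:
37 → 27, 32, 22, 14, 15, 13, 3, 12 → 8
27 → 22, 14, 15, 13, 3, 12 → 6
32 → 22, 14, 15, 13, 3, 12 → 6
22 → 14, 15, 13, 3, 12 → 5
14 → 13, 3, 12 → 3
15 → 13, 3, 12 → 3
13 → 3, 12 → 2
3 → none → 0
12 → none → 0
Sum: 8 + 6 + 6 + 5 + 3 + 3 + 2 + 0 + 0 = 33

33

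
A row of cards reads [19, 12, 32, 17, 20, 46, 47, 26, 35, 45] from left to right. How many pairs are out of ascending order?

Sweep left to right; for each value list the smaller values that follow it:
19 → 12, 17 → 2
12 → none → 0
32 → 17, 20, 26 → 3
17 → none → 0
20 → none → 0
46 → 26, 35, 45 → 3
47 → 26, 35, 45 → 3
26 → none → 0
35 → none → 0
45 → none → 0
Sum: 2 + 0 + 3 + 0 + 0 + 3 + 3 + 0 + 0 + 0 = 11

11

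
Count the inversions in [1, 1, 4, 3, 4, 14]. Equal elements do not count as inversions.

1 out-of-order pair

Element-by-element contributions:
1 → none → 0
1 → none → 0
4 → 3 → 1
3 → none → 0
4 → none → 0
14 → none → 0
Sum: 0 + 0 + 1 + 0 + 0 + 0 = 1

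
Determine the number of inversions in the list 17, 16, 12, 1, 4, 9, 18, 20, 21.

Sweep left to right; for each value list the smaller values that follow it:
17 → 16, 12, 1, 4, 9 → 5
16 → 12, 1, 4, 9 → 4
12 → 1, 4, 9 → 3
1 → none → 0
4 → none → 0
9 → none → 0
18 → none → 0
20 → none → 0
21 → none → 0
Sum: 5 + 4 + 3 + 0 + 0 + 0 + 0 + 0 + 0 = 12

12 inversions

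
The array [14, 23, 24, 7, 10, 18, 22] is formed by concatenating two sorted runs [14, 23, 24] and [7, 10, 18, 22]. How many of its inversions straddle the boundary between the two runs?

10 split inversions

Take each right-half value and tally the left-half values above it:
r = 7: 14, 23, 24 → 3
r = 10: 14, 23, 24 → 3
r = 18: 23, 24 → 2
r = 22: 23, 24 → 2
Cross-inversions: 3 + 3 + 2 + 2 = 10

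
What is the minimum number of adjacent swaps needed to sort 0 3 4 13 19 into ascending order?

There are 0 swaps.

Each adjacent swap fixes exactly one inversion, so the minimum swap count equals the number of inversions.
Count inversions — for each element, later elements that are smaller:
0: none → 0
3: none → 0
4: none → 0
13: none → 0
19: none → 0
Total inversions: 0 + 0 + 0 + 0 + 0 = 0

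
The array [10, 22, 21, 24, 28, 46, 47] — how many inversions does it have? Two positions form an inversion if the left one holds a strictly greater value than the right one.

There is 1 inversion.

Count, for each position, how many later elements it exceeds:
10 → none → 0
22 → 21 → 1
21 → none → 0
24 → none → 0
28 → none → 0
46 → none → 0
47 → none → 0
Sum: 0 + 1 + 0 + 0 + 0 + 0 + 0 = 1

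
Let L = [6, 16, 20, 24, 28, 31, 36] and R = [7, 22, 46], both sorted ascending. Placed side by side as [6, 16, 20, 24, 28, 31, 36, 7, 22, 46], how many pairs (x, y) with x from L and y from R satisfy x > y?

10 cross-inversions

Take each right-half value and tally the left-half values above it:
r = 7: 16, 20, 24, 28, 31, 36 → 6
r = 22: 24, 28, 31, 36 → 4
r = 46: none → 0
Cross-inversions: 6 + 4 + 0 = 10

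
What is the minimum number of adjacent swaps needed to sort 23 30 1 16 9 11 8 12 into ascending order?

The minimum number of adjacent swaps to sort an array equals its inversion count, since every such swap removes exactly one inversion.
Count inversions — for each element, later elements that are smaller:
23: 1, 16, 9, 11, 8, 12 → 6
30: 1, 16, 9, 11, 8, 12 → 6
1: none → 0
16: 9, 11, 8, 12 → 4
9: 8 → 1
11: 8 → 1
8: none → 0
12: none → 0
Total inversions: 6 + 6 + 0 + 4 + 1 + 1 + 0 + 0 = 18

Adjacent swaps: 18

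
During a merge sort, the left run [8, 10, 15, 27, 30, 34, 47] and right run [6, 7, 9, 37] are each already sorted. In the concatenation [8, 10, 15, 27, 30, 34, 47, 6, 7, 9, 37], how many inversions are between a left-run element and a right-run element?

There are 21 cross-inversions.

Count, for every r in R, how many entries of L exceed r:
r = 6: 8, 10, 15, 27, 30, 34, 47 → 7
r = 7: 8, 10, 15, 27, 30, 34, 47 → 7
r = 9: 10, 15, 27, 30, 34, 47 → 6
r = 37: 47 → 1
Cross-inversions: 7 + 7 + 6 + 1 = 21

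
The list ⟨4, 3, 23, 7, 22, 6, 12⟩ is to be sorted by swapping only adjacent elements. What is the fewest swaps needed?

8 swaps

Each adjacent swap fixes exactly one inversion, so the minimum swap count equals the number of inversions.
Count inversions — for each element, later elements that are smaller:
4: 3 → 1
3: none → 0
23: 7, 22, 6, 12 → 4
7: 6 → 1
22: 6, 12 → 2
6: none → 0
12: none → 0
Total inversions: 1 + 0 + 4 + 1 + 2 + 0 + 0 = 8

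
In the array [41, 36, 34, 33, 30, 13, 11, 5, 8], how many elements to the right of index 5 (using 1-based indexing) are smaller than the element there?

4 such elements

The element at index 5 is 30.
Elements after it: 13, 11, 5, 8
Those smaller than 30: 13, 11, 5, 8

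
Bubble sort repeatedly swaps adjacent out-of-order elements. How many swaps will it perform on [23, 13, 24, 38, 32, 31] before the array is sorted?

The minimum number of adjacent swaps to sort an array equals its inversion count, since every such swap removes exactly one inversion.
Count inversions — for each element, later elements that are smaller:
23: 13 → 1
13: none → 0
24: none → 0
38: 32, 31 → 2
32: 31 → 1
31: none → 0
Total inversions: 1 + 0 + 0 + 2 + 1 + 0 = 4

4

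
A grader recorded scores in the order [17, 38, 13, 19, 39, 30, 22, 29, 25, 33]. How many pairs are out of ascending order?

For each element, count later entries that are smaller:
17: 1
38: 7
13: 0
19: 0
39: 5
30: 3
22: 0
29: 1
25: 0
33: 0
Sum: 1 + 7 + 0 + 0 + 5 + 3 + 0 + 1 + 0 + 0 = 17

Inversions: 17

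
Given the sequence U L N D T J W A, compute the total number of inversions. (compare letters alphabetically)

Sweep left to right; for each value list the smaller values that follow it:
U: 6
L: 3
N: 3
D: 1
T: 2
J: 1
W: 1
A: 0
Sum: 6 + 3 + 3 + 1 + 2 + 1 + 1 + 0 = 17

17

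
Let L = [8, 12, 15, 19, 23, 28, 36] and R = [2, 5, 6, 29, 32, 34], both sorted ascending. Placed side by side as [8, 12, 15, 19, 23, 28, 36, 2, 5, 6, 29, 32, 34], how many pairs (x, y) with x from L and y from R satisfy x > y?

24

For each element r of the right run, count left-run elements greater than r:
r = 2: 8, 12, 15, 19, 23, 28, 36 → 7
r = 5: 8, 12, 15, 19, 23, 28, 36 → 7
r = 6: 8, 12, 15, 19, 23, 28, 36 → 7
r = 29: 36 → 1
r = 32: 36 → 1
r = 34: 36 → 1
Cross-inversions: 7 + 7 + 7 + 1 + 1 + 1 = 24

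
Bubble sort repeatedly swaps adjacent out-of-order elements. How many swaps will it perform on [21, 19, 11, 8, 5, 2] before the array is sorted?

Each adjacent swap fixes exactly one inversion, so the minimum swap count equals the number of inversions.
Count inversions — for each element, later elements that are smaller:
21: 19, 11, 8, 5, 2 → 5
19: 11, 8, 5, 2 → 4
11: 8, 5, 2 → 3
8: 5, 2 → 2
5: 2 → 1
2: none → 0
Total inversions: 5 + 4 + 3 + 2 + 1 + 0 = 15

15 adjacent swaps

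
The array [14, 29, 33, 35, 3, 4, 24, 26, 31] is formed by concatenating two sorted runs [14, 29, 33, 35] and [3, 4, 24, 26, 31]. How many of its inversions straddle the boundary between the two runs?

Split inversions: 16

Count, for every r in R, how many entries of L exceed r:
r = 3: 14, 29, 33, 35 → 4
r = 4: 14, 29, 33, 35 → 4
r = 24: 29, 33, 35 → 3
r = 26: 29, 33, 35 → 3
r = 31: 33, 35 → 2
Cross-inversions: 4 + 4 + 3 + 3 + 2 = 16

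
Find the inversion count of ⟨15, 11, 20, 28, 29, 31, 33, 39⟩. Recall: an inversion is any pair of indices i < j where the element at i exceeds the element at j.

1

Count, for each position, how many later elements it exceeds:
15: 1
11: 0
20: 0
28: 0
29: 0
31: 0
33: 0
39: 0
Sum: 1 + 0 + 0 + 0 + 0 + 0 + 0 + 0 = 1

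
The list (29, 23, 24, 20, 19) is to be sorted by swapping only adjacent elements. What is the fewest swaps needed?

Each adjacent swap fixes exactly one inversion, so the minimum swap count equals the number of inversions.
Count inversions — for each element, later elements that are smaller:
29: 23, 24, 20, 19 → 4
23: 20, 19 → 2
24: 20, 19 → 2
20: 19 → 1
19: none → 0
Total inversions: 4 + 2 + 2 + 1 + 0 = 9

9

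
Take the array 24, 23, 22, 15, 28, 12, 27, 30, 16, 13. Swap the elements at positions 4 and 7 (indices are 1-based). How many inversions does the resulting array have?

Positions 4 and 7 hold 15 and 27; after swapping, the array is [24, 23, 22, 27, 28, 12, 15, 30, 16, 13].
Count, for each position, how many later elements it exceeds:
24 → 23, 22, 12, 15, 16, 13 → 6
23 → 22, 12, 15, 16, 13 → 5
22 → 12, 15, 16, 13 → 4
27 → 12, 15, 16, 13 → 4
28 → 12, 15, 16, 13 → 4
12 → none → 0
15 → 13 → 1
30 → 16, 13 → 2
16 → 13 → 1
13 → none → 0
Sum: 6 + 5 + 4 + 4 + 4 + 0 + 1 + 2 + 1 + 0 = 27

27 inversions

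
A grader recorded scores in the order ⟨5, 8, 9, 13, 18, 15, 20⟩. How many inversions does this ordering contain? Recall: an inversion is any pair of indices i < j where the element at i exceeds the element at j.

1 inversion

Count, for each position, how many later elements it exceeds:
5 → none → 0
8 → none → 0
9 → none → 0
13 → none → 0
18 → 15 → 1
15 → none → 0
20 → none → 0
Sum: 0 + 0 + 0 + 0 + 1 + 0 + 0 = 1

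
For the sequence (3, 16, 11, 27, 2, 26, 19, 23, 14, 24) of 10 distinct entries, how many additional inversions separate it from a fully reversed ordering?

28

Maximum inversions for 10 distinct elements is C(10, 2) = 10·9/2 = 45.
Current inversions — for each element, count later smaller elements:
3: 1
16: 3
11: 1
27: 6
2: 0
26: 4
19: 1
23: 1
14: 0
24: 0
Current total: 1 + 3 + 1 + 6 + 0 + 4 + 1 + 1 + 0 + 0 = 17
Shortfall: 45 − 17 = 28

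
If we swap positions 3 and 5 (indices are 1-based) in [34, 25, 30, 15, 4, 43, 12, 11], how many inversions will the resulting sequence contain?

There are 17 inversions.

Positions 3 and 5 hold 30 and 4; after swapping, the array is [34, 25, 4, 15, 30, 43, 12, 11].
Count, for each position, how many later elements it exceeds:
34 → 25, 4, 15, 30, 12, 11 → 6
25 → 4, 15, 12, 11 → 4
4 → none → 0
15 → 12, 11 → 2
30 → 12, 11 → 2
43 → 12, 11 → 2
12 → 11 → 1
11 → none → 0
Sum: 6 + 4 + 0 + 2 + 2 + 2 + 1 + 0 = 17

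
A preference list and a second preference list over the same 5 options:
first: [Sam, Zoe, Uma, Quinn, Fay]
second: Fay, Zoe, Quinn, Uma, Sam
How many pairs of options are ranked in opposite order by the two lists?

8 pairs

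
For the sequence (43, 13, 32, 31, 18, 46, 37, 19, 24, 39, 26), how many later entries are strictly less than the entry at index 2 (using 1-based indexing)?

The element at index 2 is 13.
Elements after it: 32, 31, 18, 46, 37, 19, 24, 39, 26
None of them are smaller than 13.

0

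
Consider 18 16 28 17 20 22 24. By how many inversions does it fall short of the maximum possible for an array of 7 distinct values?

15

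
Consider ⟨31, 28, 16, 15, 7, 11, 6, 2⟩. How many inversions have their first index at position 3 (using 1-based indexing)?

The element at index 3 is 16.
Elements after it: 15, 7, 11, 6, 2
Those smaller than 16: 15, 7, 11, 6, 2

5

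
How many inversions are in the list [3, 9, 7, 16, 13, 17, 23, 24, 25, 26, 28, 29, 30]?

2

Element-by-element contributions:
3: 0
9: 1
7: 0
16: 1
13: 0
17: 0
23: 0
24: 0
25: 0
26: 0
28: 0
29: 0
30: 0
Sum: 0 + 1 + 0 + 1 + 0 + 0 + 0 + 0 + 0 + 0 + 0 + 0 + 0 = 2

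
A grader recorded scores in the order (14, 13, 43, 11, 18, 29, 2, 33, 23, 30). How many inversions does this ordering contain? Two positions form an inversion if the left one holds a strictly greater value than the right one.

18

Sweep left to right; for each value list the smaller values that follow it:
14 → 13, 11, 2 → 3
13 → 11, 2 → 2
43 → 11, 18, 29, 2, 33, 23, 30 → 7
11 → 2 → 1
18 → 2 → 1
29 → 2, 23 → 2
2 → none → 0
33 → 23, 30 → 2
23 → none → 0
30 → none → 0
Sum: 3 + 2 + 7 + 1 + 1 + 2 + 0 + 2 + 0 + 0 = 18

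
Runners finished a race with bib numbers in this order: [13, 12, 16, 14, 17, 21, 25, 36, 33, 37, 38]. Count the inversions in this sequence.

3 inversions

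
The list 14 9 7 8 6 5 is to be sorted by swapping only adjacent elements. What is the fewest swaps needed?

14

Each adjacent swap fixes exactly one inversion, so the minimum swap count equals the number of inversions.
Count inversions — for each element, later elements that are smaller:
14: 9, 7, 8, 6, 5 → 5
9: 7, 8, 6, 5 → 4
7: 6, 5 → 2
8: 6, 5 → 2
6: 5 → 1
5: none → 0
Total inversions: 5 + 4 + 2 + 2 + 1 + 0 = 14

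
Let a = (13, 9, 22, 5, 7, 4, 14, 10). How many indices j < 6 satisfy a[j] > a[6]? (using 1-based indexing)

5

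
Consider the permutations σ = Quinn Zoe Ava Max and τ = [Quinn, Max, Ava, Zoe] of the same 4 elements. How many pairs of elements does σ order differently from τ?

3 discordant pairs

Assign each item its position (1..4) in the first ordering, then rewrite the second ordering as that position sequence:
positions: Quinn→1, Zoe→2, Ava→3, Max→4
second ordering as positions: [1, 4, 3, 2]
Discordant pairs = inversions in this position sequence.
1: 0
4: 3, 2 → 2
3: 2 → 1
2: 0
Total: 0 + 2 + 1 + 0 = 3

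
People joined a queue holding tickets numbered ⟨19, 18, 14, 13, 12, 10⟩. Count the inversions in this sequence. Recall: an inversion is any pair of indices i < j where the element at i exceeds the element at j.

15

Sweep left to right; for each value list the smaller values that follow it:
19: 5
18: 4
14: 3
13: 2
12: 1
10: 0
Sum: 5 + 4 + 3 + 2 + 1 + 0 = 15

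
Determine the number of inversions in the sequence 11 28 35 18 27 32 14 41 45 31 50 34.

Sweep left to right; for each value list the smaller values that follow it:
11 → none → 0
28 → 18, 27, 14 → 3
35 → 18, 27, 32, 14, 31, 34 → 6
18 → 14 → 1
27 → 14 → 1
32 → 14, 31 → 2
14 → none → 0
41 → 31, 34 → 2
45 → 31, 34 → 2
31 → none → 0
50 → 34 → 1
34 → none → 0
Sum: 0 + 3 + 6 + 1 + 1 + 2 + 0 + 2 + 2 + 0 + 1 + 0 = 18

18 inversions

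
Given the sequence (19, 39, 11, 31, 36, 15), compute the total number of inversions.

Inversions: 8

For each element, count later entries that are smaller:
19: 2
39: 4
11: 0
31: 1
36: 1
15: 0
Sum: 2 + 4 + 0 + 1 + 1 + 0 = 8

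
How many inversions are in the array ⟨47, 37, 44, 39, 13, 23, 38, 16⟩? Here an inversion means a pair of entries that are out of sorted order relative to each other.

Inversions: 21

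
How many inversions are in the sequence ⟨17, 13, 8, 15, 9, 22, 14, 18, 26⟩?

Element-by-element contributions:
17 → 13, 8, 15, 9, 14 → 5
13 → 8, 9 → 2
8 → none → 0
15 → 9, 14 → 2
9 → none → 0
22 → 14, 18 → 2
14 → none → 0
18 → none → 0
26 → none → 0
Sum: 5 + 2 + 0 + 2 + 0 + 2 + 0 + 0 + 0 = 11

11 inversions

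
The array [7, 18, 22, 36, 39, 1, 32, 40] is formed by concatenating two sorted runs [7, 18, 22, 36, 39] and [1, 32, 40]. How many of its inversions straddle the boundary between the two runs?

7

For each element r of the right run, count left-run elements greater than r:
r = 1: 7, 18, 22, 36, 39 → 5
r = 32: 36, 39 → 2
r = 40: none → 0
Cross-inversions: 5 + 2 + 0 = 7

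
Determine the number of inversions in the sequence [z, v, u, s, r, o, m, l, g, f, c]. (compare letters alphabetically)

Inversions: 55

For each element, count later entries that are smaller:
z: 10
v: 9
u: 8
s: 7
r: 6
o: 5
m: 4
l: 3
g: 2
f: 1
c: 0
Sum: 10 + 9 + 8 + 7 + 6 + 5 + 4 + 3 + 2 + 1 + 0 = 55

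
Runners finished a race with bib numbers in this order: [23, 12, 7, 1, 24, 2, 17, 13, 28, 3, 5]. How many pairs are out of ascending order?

29

Sweep left to right; for each value list the smaller values that follow it:
23: 8
12: 5
7: 4
1: 0
24: 5
2: 0
17: 3
13: 2
28: 2
3: 0
5: 0
Sum: 8 + 5 + 4 + 0 + 5 + 0 + 3 + 2 + 2 + 0 + 0 = 29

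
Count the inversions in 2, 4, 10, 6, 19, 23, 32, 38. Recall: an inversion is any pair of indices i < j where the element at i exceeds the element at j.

There is 1 out-of-order pair.

Sweep left to right; for each value list the smaller values that follow it:
2 → none → 0
4 → none → 0
10 → 6 → 1
6 → none → 0
19 → none → 0
23 → none → 0
32 → none → 0
38 → none → 0
Sum: 0 + 0 + 1 + 0 + 0 + 0 + 0 + 0 = 1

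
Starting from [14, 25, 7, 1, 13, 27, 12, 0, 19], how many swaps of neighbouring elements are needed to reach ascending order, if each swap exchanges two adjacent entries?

The minimum number of adjacent swaps to sort an array equals its inversion count, since every such swap removes exactly one inversion.
Count inversions — for each element, later elements that are smaller:
14: 7, 1, 13, 12, 0 → 5
25: 7, 1, 13, 12, 0, 19 → 6
7: 1, 0 → 2
1: 0 → 1
13: 12, 0 → 2
27: 12, 0, 19 → 3
12: 0 → 1
0: none → 0
19: none → 0
Total inversions: 5 + 6 + 2 + 1 + 2 + 3 + 1 + 0 + 0 = 20

There are 20 adjacent swaps.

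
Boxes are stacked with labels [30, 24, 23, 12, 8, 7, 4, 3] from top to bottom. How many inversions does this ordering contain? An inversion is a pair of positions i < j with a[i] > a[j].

28 inversions

For each element, count later entries that are smaller:
30 → 24, 23, 12, 8, 7, 4, 3 → 7
24 → 23, 12, 8, 7, 4, 3 → 6
23 → 12, 8, 7, 4, 3 → 5
12 → 8, 7, 4, 3 → 4
8 → 7, 4, 3 → 3
7 → 4, 3 → 2
4 → 3 → 1
3 → none → 0
Sum: 7 + 6 + 5 + 4 + 3 + 2 + 1 + 0 = 28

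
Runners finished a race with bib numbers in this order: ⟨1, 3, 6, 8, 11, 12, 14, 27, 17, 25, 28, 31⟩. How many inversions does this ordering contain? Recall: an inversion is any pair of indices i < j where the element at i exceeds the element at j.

Inversions: 2

For each element, count later entries that are smaller:
1: 0
3: 0
6: 0
8: 0
11: 0
12: 0
14: 0
27: 2
17: 0
25: 0
28: 0
31: 0
Sum: 0 + 0 + 0 + 0 + 0 + 0 + 0 + 2 + 0 + 0 + 0 + 0 = 2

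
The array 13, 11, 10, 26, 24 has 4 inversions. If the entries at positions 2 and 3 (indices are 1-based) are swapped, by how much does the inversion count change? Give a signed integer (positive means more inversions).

-1

Positions 2 and 3 hold 11 and 10; after swapping, the array is [13, 10, 11, 26, 24].
Count, for each position, how many later elements it exceeds:
13 → 10, 11 → 2
10 → none → 0
11 → none → 0
26 → 24 → 1
24 → none → 0
Sum: 2 + 0 + 0 + 1 + 0 = 3
Change: 3 − 4 = -1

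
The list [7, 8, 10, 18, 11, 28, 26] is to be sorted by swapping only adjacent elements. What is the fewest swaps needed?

The minimum number of adjacent swaps to sort an array equals its inversion count, since every such swap removes exactly one inversion.
Count inversions — for each element, later elements that are smaller:
7: none → 0
8: none → 0
10: none → 0
18: 11 → 1
11: none → 0
28: 26 → 1
26: none → 0
Total inversions: 0 + 0 + 0 + 1 + 0 + 1 + 0 = 2

2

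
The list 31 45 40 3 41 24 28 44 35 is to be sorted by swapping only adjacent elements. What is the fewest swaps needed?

18 swaps

The minimum number of adjacent swaps to sort an array equals its inversion count, since every such swap removes exactly one inversion.
Count inversions — for each element, later elements that are smaller:
31: 3, 24, 28 → 3
45: 40, 3, 41, 24, 28, 44, 35 → 7
40: 3, 24, 28, 35 → 4
3: none → 0
41: 24, 28, 35 → 3
24: none → 0
28: none → 0
44: 35 → 1
35: none → 0
Total inversions: 3 + 7 + 4 + 0 + 3 + 0 + 0 + 1 + 0 = 18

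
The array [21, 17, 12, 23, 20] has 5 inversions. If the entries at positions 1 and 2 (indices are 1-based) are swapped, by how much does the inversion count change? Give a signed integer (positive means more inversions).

Positions 1 and 2 hold 21 and 17; after swapping, the array is [17, 21, 12, 23, 20].
Sweep left to right; for each value list the smaller values that follow it:
17 → 12 → 1
21 → 12, 20 → 2
12 → none → 0
23 → 20 → 1
20 → none → 0
Sum: 1 + 2 + 0 + 1 + 0 = 4
Change: 4 − 5 = -1

-1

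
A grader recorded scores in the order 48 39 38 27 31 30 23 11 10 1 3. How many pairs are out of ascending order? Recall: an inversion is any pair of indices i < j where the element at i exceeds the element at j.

Sweep left to right; for each value list the smaller values that follow it:
48: 10
39: 9
38: 8
27: 5
31: 6
30: 5
23: 4
11: 3
10: 2
1: 0
3: 0
Sum: 10 + 9 + 8 + 5 + 6 + 5 + 4 + 3 + 2 + 0 + 0 = 52

52 out-of-order pairs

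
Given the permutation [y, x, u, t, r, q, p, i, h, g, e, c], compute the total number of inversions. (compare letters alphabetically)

66

Sweep left to right; for each value list the smaller values that follow it:
y → x, u, t, r, q, p, i, h, g, e, c → 11
x → u, t, r, q, p, i, h, g, e, c → 10
u → t, r, q, p, i, h, g, e, c → 9
t → r, q, p, i, h, g, e, c → 8
r → q, p, i, h, g, e, c → 7
q → p, i, h, g, e, c → 6
p → i, h, g, e, c → 5
i → h, g, e, c → 4
h → g, e, c → 3
g → e, c → 2
e → c → 1
c → none → 0
Sum: 11 + 10 + 9 + 8 + 7 + 6 + 5 + 4 + 3 + 2 + 1 + 0 = 66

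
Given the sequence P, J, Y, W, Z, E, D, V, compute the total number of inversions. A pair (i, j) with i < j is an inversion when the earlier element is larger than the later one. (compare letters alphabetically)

16

For each element, count later entries that are smaller:
P → J, E, D → 3
J → E, D → 2
Y → W, E, D, V → 4
W → E, D, V → 3
Z → E, D, V → 3
E → D → 1
D → none → 0
V → none → 0
Sum: 3 + 2 + 4 + 3 + 3 + 1 + 0 + 0 = 16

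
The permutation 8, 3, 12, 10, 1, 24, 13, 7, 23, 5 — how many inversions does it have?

Inversions: 20

Count, for each position, how many later elements it exceeds:
8: 4
3: 1
12: 4
10: 3
1: 0
24: 4
13: 2
7: 1
23: 1
5: 0
Sum: 4 + 1 + 4 + 3 + 0 + 4 + 2 + 1 + 1 + 0 = 20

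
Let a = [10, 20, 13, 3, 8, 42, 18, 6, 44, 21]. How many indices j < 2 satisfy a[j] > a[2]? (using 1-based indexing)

0

The element at index 2 is 20.
Elements before it: 10
None of them are larger than 20.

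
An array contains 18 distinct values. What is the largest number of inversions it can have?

153

A reversed (strictly descending) arrangement makes every pair an inversion, giving C(18, 2) inversions.
C(18, 2) = 18·17/2 = 153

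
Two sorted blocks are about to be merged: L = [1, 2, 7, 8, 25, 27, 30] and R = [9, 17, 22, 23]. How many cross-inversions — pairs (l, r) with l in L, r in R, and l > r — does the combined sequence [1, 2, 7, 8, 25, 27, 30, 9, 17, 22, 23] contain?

12

Count, for every r in R, how many entries of L exceed r:
r = 9: 25, 27, 30 → 3
r = 17: 25, 27, 30 → 3
r = 22: 25, 27, 30 → 3
r = 23: 25, 27, 30 → 3
Cross-inversions: 3 + 3 + 3 + 3 = 12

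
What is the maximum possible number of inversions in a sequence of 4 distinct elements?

6

A reversed (strictly descending) arrangement makes every pair an inversion, giving C(4, 2) inversions.
C(4, 2) = 4·3/2 = 6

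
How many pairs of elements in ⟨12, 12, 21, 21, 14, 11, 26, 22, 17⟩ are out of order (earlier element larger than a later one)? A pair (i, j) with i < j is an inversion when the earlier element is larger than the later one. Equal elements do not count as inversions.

12

Sweep left to right; for each value list the smaller values that follow it:
12: 1
12: 1
21: 3
21: 3
14: 1
11: 0
26: 2
22: 1
17: 0
Sum: 1 + 1 + 3 + 3 + 1 + 0 + 2 + 1 + 0 = 12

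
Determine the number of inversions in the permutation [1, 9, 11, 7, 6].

5 inversions

Count, for each position, how many later elements it exceeds:
1 → none → 0
9 → 7, 6 → 2
11 → 7, 6 → 2
7 → 6 → 1
6 → none → 0
Sum: 0 + 2 + 2 + 1 + 0 = 5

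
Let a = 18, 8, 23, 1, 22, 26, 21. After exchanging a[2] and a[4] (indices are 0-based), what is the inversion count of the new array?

7 inversions

Positions 2 and 4 hold 23 and 22; after swapping, the array is [18, 8, 22, 1, 23, 26, 21].
Element-by-element contributions:
18 → 8, 1 → 2
8 → 1 → 1
22 → 1, 21 → 2
1 → none → 0
23 → 21 → 1
26 → 21 → 1
21 → none → 0
Sum: 2 + 1 + 2 + 0 + 1 + 1 + 0 = 7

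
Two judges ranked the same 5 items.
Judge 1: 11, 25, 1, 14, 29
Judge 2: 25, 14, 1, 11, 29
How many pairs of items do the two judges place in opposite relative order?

Assign each item its position (1..5) in the first ordering, then rewrite the second ordering as that position sequence:
positions: 11→1, 25→2, 1→3, 14→4, 29→5
second ordering as positions: [2, 4, 3, 1, 5]
Discordant pairs = inversions in this position sequence.
2: 1 → 1
4: 3, 1 → 2
3: 1 → 1
1: 0
5: 0
Total: 1 + 2 + 1 + 0 + 0 = 4

4 discordant pairs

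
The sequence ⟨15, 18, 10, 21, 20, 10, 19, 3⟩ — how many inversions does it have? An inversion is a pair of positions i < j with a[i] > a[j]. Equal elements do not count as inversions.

For each element, count later entries that are smaller:
15: 3
18: 3
10: 1
21: 4
20: 3
10: 1
19: 1
3: 0
Sum: 3 + 3 + 1 + 4 + 3 + 1 + 1 + 0 = 16

16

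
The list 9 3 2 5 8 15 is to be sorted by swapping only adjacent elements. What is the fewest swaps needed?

The minimum number of adjacent swaps to sort an array equals its inversion count, since every such swap removes exactly one inversion.
Count inversions — for each element, later elements that are smaller:
9: 3, 2, 5, 8 → 4
3: 2 → 1
2: none → 0
5: none → 0
8: none → 0
15: none → 0
Total inversions: 4 + 1 + 0 + 0 + 0 + 0 = 5

5 swaps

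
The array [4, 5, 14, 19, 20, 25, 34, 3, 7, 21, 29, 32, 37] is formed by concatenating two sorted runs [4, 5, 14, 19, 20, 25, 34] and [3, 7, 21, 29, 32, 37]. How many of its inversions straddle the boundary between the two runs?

16

For each element r of the right run, count left-run elements greater than r:
r = 3: 4, 5, 14, 19, 20, 25, 34 → 7
r = 7: 14, 19, 20, 25, 34 → 5
r = 21: 25, 34 → 2
r = 29: 34 → 1
r = 32: 34 → 1
r = 37: none → 0
Cross-inversions: 7 + 5 + 2 + 1 + 1 + 0 = 16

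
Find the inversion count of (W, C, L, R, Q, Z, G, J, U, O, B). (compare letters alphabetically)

For each element, count later entries that are smaller:
W: 9
C: 1
L: 3
R: 5
Q: 4
Z: 5
G: 1
J: 1
U: 2
O: 1
B: 0
Sum: 9 + 1 + 3 + 5 + 4 + 5 + 1 + 1 + 2 + 1 + 0 = 32

Out-of-order pairs: 32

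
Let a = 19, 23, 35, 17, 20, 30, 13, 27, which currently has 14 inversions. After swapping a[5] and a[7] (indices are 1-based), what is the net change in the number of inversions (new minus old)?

Positions 5 and 7 hold 20 and 13; after swapping, the array is [19, 23, 35, 17, 13, 30, 20, 27].
Element-by-element contributions:
19: 2
23: 3
35: 5
17: 1
13: 0
30: 2
20: 0
27: 0
Sum: 2 + 3 + 5 + 1 + 0 + 2 + 0 + 0 = 13
Change: 13 − 14 = -1

-1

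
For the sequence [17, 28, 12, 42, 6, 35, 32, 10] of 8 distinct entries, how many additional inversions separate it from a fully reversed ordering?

13 inversions short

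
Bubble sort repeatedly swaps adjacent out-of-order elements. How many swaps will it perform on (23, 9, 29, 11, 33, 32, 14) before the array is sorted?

8 swaps

The minimum number of adjacent swaps to sort an array equals its inversion count, since every such swap removes exactly one inversion.
Count inversions — for each element, later elements that are smaller:
23: 9, 11, 14 → 3
9: none → 0
29: 11, 14 → 2
11: none → 0
33: 32, 14 → 2
32: 14 → 1
14: none → 0
Total inversions: 3 + 0 + 2 + 0 + 2 + 1 + 0 = 8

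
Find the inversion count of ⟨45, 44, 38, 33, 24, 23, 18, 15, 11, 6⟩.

45 inversions

Element-by-element contributions:
45: 9
44: 8
38: 7
33: 6
24: 5
23: 4
18: 3
15: 2
11: 1
6: 0
Sum: 9 + 8 + 7 + 6 + 5 + 4 + 3 + 2 + 1 + 0 = 45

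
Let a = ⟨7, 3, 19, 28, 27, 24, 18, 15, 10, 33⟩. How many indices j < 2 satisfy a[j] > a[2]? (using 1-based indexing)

The element at index 2 is 3.
Elements before it: 7
Those larger than 3: 7

1 such element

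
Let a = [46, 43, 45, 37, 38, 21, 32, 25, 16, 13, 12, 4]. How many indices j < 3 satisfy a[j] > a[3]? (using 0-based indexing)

3

The element at index 3 is 37.
Elements before it: 46, 43, 45
Those larger than 37: 46, 43, 45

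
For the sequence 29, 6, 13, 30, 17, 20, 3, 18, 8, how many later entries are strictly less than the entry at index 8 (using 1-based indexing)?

The element at index 8 is 18.
Elements after it: 8
Those smaller than 18: 8

1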